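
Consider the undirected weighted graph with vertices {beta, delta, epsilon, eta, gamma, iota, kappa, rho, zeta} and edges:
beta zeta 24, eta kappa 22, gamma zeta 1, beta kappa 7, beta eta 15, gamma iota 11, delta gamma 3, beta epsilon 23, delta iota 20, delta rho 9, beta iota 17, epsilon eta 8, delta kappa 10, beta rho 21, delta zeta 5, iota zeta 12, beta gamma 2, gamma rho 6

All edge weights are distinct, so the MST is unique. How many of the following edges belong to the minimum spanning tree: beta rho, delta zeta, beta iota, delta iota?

0

Sort edges by weight, then run Kruskal:
gamma zeta (1): add — endpoints in different components.
beta gamma (2): add — endpoints in different components.
delta gamma (3): add — endpoints in different components.
delta zeta (5): skip — delta and zeta already connected.
gamma rho (6): add — endpoints in different components.
beta kappa (7): add — endpoints in different components.
epsilon eta (8): add — endpoints in different components.
delta rho (9): skip — rho and delta already connected.
delta kappa (10): skip — delta and kappa already connected.
gamma iota (11): add — endpoints in different components.
iota zeta (12): skip — iota and zeta already connected.
beta eta (15): add — endpoints in different components.
MST edge set: {gamma zeta, beta gamma, delta gamma, gamma rho, beta kappa, epsilon eta, gamma iota, beta eta}.
Of the listed edges, {} are in the MST → 0.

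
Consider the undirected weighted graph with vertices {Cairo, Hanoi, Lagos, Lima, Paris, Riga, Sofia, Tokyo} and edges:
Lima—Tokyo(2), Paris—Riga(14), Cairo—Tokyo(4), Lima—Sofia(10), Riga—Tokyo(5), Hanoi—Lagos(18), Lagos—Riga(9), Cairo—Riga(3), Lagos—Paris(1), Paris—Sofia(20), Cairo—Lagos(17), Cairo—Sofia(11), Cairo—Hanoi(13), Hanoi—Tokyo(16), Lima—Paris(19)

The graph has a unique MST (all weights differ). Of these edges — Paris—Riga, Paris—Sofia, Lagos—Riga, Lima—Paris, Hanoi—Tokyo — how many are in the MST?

1

Kruskal's algorithm — process edges by increasing weight (ties by edge label):
Lagos—Paris (1): add — endpoints in different components.
Lima—Tokyo (2): add — endpoints in different components.
Cairo—Riga (3): add — endpoints in different components.
Cairo—Tokyo (4): add — endpoints in different components.
Riga—Tokyo (5): skip — Riga and Tokyo already connected.
Lagos—Riga (9): add — endpoints in different components.
Lima—Sofia (10): add — endpoints in different components.
Cairo—Sofia (11): skip — Cairo and Sofia already connected.
Cairo—Hanoi (13): add — endpoints in different components.
MST edge set: {Lagos—Paris, Lima—Tokyo, Cairo—Riga, Cairo—Tokyo, Lagos—Riga, Lima—Sofia, Cairo—Hanoi}.
Of the listed edges, {Lagos—Riga} are in the MST → 1.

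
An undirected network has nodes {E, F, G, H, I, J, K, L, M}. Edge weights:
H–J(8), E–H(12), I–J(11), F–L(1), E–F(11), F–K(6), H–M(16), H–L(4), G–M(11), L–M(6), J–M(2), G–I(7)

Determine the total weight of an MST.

48

Prim, starting at M.
Step 1: cheapest edge leaving the tree is J–M (2); add J.
Step 2: cheapest edge leaving the tree is L–M (6); add L.
Step 3: cheapest edge leaving the tree is F–L (1); add F.
Step 4: cheapest edge leaving the tree is H–L (4); add H.
Step 5: cheapest edge leaving the tree is F–K (6); add K.
Step 6: cheapest edge leaving the tree is E–F (11); add E.
Step 7: cheapest edge leaving the tree is G–M (11); add G.
Step 8: cheapest edge leaving the tree is G–I (7); add I.
MST edges: J–M, L–M, F–L, H–L, F–K, E–F, G–M, G–I; total weight 2+6+1+4+6+11+11+7 = 48.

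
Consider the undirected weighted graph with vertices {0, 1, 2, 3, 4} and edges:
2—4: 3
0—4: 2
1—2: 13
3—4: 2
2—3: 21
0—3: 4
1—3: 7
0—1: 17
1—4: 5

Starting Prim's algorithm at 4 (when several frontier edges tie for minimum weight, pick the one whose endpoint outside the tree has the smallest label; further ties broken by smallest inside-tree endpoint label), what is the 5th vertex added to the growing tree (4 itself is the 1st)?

1

Prim's algorithm from 4:
Step 1: cheapest edge leaving the tree is 0—4 (2); add 0.
Step 2: cheapest edge leaving the tree is 3—4 (2); add 3.
Step 3: cheapest edge leaving the tree is 2—4 (3); add 2.
Step 4: cheapest edge leaving the tree is 1—4 (5); add 1.
Vertex order: 4, 0, 3, 2, 1. The 5th vertex is 1.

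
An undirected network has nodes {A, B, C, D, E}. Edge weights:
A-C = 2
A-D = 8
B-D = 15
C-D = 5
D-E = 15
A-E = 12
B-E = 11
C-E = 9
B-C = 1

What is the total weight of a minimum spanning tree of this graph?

17

Kruskal's algorithm — process edges by increasing weight (ties by edge label):
B-C (1): add — endpoints in different components.
A-C (2): add — endpoints in different components.
C-D (5): add — endpoints in different components.
A-D (8): skip — A and D already connected.
C-E (9): add — endpoints in different components.
MST edges: B-C, A-C, C-D, C-E; total weight 1+2+5+9 = 17.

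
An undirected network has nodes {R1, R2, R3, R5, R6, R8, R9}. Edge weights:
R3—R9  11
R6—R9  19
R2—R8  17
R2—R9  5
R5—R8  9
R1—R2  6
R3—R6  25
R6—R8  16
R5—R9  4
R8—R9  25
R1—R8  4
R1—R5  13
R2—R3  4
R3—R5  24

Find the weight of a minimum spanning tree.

Kruskal: consider edges lightest-first.
R1—R8 (4): add. Components now {R5} {R6} {R1,R8} {R2} {R3} {R9}
R2—R3 (4): add. Components now {R5} {R6} {R1,R8} {R2,R3} {R9}
R5—R9 (4): add. Components now {R5,R9} {R6} {R1,R8} {R2,R3}
R2—R9 (5): add. Components now {R2,R3,R5,R9} {R6} {R1,R8}
R1—R2 (6): add. Components now {R1,R2,R3,R5,R8,R9} {R6}
R5—R8 (9): skip — R5 and R8 already connected.
R3—R9 (11): skip — R3 and R9 already connected.
R1—R5 (13): skip — R5 and R1 already connected.
R6—R8 (16): add. Components now {R1,R2,R3,R5,R6,R8,R9}
MST edges: R1—R8, R2—R3, R5—R9, R2—R9, R1—R2, R6—R8; total weight 4+4+4+5+6+16 = 39.

39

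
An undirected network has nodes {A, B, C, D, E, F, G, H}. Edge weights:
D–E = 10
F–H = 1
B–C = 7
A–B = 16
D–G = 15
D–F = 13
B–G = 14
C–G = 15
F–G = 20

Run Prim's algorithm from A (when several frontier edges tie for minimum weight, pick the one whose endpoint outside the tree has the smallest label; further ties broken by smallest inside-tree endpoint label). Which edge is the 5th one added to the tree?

D-E

Prim's algorithm from A:
Step 1: cheapest edge leaving the tree is A–B (16); add B.
Step 2: cheapest edge leaving the tree is B–C (7); add C.
Step 3: cheapest edge leaving the tree is B–G (14); add G.
Step 4: cheapest edge leaving the tree is D–G (15); add D.
Step 5: cheapest edge leaving the tree is D–E (10); add E.
Step 6: cheapest edge leaving the tree is D–F (13); add F.
Step 7: cheapest edge leaving the tree is F–H (1); add H.
The 5th edge added is D–E.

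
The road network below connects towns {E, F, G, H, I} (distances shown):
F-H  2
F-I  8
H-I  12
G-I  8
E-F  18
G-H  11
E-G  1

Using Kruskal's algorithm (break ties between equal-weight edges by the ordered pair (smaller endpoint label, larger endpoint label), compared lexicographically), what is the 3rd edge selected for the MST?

Kruskal's algorithm — process edges by increasing weight (ties by edge label):
E-G (1): add — endpoints in different components.
F-H (2): add — endpoints in different components.
F-I (8): add — endpoints in different components.
G-I (8): add — endpoints in different components.
The 3rd edge added is F-I.

F-I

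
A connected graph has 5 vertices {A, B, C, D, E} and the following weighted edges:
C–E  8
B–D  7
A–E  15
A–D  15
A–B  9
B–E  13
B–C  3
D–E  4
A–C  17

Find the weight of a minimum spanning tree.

23

Grow the tree from E using Prim:
Step 1: frontier [D–E 4, C–E 8, B–E 13, A–E 15] → take D–E (4); add D.
Step 2: frontier [B–D 7, A–D 15, C–E 8, B–E 13, A–E 15] → take B–D (7); add B.
Step 3: frontier [B–C 3, A–B 9, A–D 15, C–E 8, A–E 15] → take B–C (3); add C.
Step 4: frontier [A–B 9, A–C 17, A–D 15, A–E 15] → take A–B (9); add A.
MST edges: D–E, B–D, B–C, A–B; total weight 4+7+3+9 = 23.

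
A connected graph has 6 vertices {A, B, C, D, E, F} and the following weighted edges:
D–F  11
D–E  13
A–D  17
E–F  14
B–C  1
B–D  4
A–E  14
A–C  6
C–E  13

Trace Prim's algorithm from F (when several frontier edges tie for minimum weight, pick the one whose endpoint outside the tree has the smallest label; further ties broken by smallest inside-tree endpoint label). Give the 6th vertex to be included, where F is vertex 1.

E

Grow the tree from F using Prim:
Step 1: frontier [D–F 11, E–F 14] → take D–F (11); add D.
Step 2: frontier [B–D 4, D–E 13, A–D 17, E–F 14] → take B–D (4); add B.
Step 3: frontier [B–C 1, D–E 13, A–D 17, E–F 14] → take B–C (1); add C.
Step 4: frontier [A–C 6, C–E 13, D–E 13, A–D 17, E–F 14] → take A–C (6); add A.
Step 5: frontier [A–E 14, C–E 13, D–E 13, E–F 14] → take C–E (13); add E.
Vertex order: F, D, B, C, A, E. The 6th vertex is E.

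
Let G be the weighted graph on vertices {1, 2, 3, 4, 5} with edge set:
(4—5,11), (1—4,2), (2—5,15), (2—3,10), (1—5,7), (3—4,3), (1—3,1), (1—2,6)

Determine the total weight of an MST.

16

Prim's algorithm from 2:
Step 1: frontier [1—2 6, 2—3 10, 2—5 15] → take 1—2 (6); add 1.
Step 2: frontier [1—3 1, 1—4 2, 1—5 7, 2—3 10, 2—5 15] → take 1—3 (1); add 3.
Step 3: frontier [1—4 2, 1—5 7, 2—5 15, 3—4 3] → take 1—4 (2); add 4.
Step 4: frontier [1—5 7, 2—5 15, 4—5 11] → take 1—5 (7); add 5.
MST edges: 1—2, 1—3, 1—4, 1—5; total weight 6+1+2+7 = 16.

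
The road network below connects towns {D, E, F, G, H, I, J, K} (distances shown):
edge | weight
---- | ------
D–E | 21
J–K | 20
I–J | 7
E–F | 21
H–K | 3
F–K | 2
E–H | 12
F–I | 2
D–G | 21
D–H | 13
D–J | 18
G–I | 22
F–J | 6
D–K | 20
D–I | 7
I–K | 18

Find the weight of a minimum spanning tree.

53

Kruskal: consider edges lightest-first.
F–I (2): add — endpoints in different components.
F–K (2): add — endpoints in different components.
H–K (3): add — endpoints in different components.
F–J (6): add — endpoints in different components.
D–I (7): add — endpoints in different components.
I–J (7): skip — I and J already connected.
E–H (12): add — endpoints in different components.
D–H (13): skip — D and H already connected.
D–J (18): skip — D and J already connected.
I–K (18): skip — I and K already connected.
D–K (20): skip — D and K already connected.
J–K (20): skip — J and K already connected.
D–E (21): skip — D and E already connected.
D–G (21): add — endpoints in different components.
MST edges: F–I, F–K, H–K, F–J, D–I, E–H, D–G; total weight 2+2+3+6+7+12+21 = 53.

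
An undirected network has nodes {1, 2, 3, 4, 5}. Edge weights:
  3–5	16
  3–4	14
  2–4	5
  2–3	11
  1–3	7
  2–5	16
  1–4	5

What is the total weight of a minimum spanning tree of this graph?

33

Kruskal's algorithm — process edges by increasing weight (ties by edge label):
1–4 (5): add — endpoints in different components.
2–4 (5): add — endpoints in different components.
1–3 (7): add — endpoints in different components.
2–3 (11): skip — 2 and 3 already connected.
3–4 (14): skip — 3 and 4 already connected.
2–5 (16): add — endpoints in different components.
MST edges: 1–4, 2–4, 1–3, 2–5; total weight 5+5+7+16 = 33.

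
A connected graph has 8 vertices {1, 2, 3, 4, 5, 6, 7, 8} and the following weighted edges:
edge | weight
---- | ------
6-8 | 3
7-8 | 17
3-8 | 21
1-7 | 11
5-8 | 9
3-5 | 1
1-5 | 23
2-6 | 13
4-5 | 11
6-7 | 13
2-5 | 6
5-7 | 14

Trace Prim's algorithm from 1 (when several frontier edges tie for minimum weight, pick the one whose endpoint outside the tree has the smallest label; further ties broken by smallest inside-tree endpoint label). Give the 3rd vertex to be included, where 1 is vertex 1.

Prim, starting at 1.
Step 1: cheapest edge leaving the tree is 1-7 (11); add 7.
Step 2: cheapest edge leaving the tree is 6-7 (13); add 6.
Step 3: cheapest edge leaving the tree is 6-8 (3); add 8.
Step 4: cheapest edge leaving the tree is 5-8 (9); add 5.
Step 5: cheapest edge leaving the tree is 3-5 (1); add 3.
Step 6: cheapest edge leaving the tree is 2-5 (6); add 2.
Step 7: cheapest edge leaving the tree is 4-5 (11); add 4.
Vertex order: 1, 7, 6, 8, 5, 3, 2, 4. The 3rd vertex is 6.

6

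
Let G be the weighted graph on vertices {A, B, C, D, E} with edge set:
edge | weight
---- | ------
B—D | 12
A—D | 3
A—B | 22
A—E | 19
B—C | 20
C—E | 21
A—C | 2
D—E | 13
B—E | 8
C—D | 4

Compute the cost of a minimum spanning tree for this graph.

25

Grow the tree from B using Prim:
Step 1: frontier [B—E 8, B—D 12, B—C 20, A—B 22] → take B—E (8); add E.
Step 2: frontier [B—D 12, B—C 20, A—B 22, D—E 13, A—E 19, C—E 21] → take B—D (12); add D.
Step 3: frontier [B—C 20, A—B 22, A—D 3, C—D 4, A—E 19, C—E 21] → take A—D (3); add A.
Step 4: frontier [A—C 2, B—C 20, C—D 4, C—E 21] → take A—C (2); add C.
MST edges: B—E, B—D, A—D, A—C; total weight 8+12+3+2 = 25.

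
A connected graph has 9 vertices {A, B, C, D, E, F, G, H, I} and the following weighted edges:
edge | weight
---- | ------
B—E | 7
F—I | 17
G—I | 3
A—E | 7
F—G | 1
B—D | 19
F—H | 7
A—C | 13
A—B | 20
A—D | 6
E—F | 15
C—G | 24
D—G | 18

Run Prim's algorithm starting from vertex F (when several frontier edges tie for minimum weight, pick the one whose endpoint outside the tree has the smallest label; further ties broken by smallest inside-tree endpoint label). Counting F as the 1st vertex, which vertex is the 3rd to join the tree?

Prim, starting at F.
Step 1: frontier [F—G 1, F—H 7, E—F 15, F—I 17] → take F—G (1); add G.
Step 2: frontier [F—H 7, E—F 15, F—I 17, G—I 3, D—G 18, C—G 24] → take G—I (3); add I.
Step 3: frontier [F—H 7, E—F 15, D—G 18, C—G 24] → take F—H (7); add H.
Step 4: frontier [E—F 15, D—G 18, C—G 24] → take E—F (15); add E.
Step 5: frontier [A—E 7, B—E 7, D—G 18, C—G 24] → take A—E (7); add A.
Step 6: frontier [A—D 6, A—C 13, A—B 20, B—E 7, D—G 18, C—G 24] → take A—D (6); add D.
Step 7: frontier [A—C 13, A—B 20, B—D 19, B—E 7, C—G 24] → take B—E (7); add B.
Step 8: frontier [A—C 13, C—G 24] → take A—C (13); add C.
Vertex order: F, G, I, H, E, A, D, B, C. The 3rd vertex is I.

I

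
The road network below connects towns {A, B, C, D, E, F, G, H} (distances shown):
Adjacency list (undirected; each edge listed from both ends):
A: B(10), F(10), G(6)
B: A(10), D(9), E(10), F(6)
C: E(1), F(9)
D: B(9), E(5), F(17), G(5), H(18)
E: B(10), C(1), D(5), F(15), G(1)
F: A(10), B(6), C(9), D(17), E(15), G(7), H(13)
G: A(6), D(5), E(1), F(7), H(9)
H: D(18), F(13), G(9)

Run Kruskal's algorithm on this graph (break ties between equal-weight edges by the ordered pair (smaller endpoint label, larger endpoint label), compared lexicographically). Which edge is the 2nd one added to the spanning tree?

E-G

Kruskal: consider edges lightest-first.
C E (1): add — endpoints in different components.
E G (1): add — endpoints in different components.
D E (5): add — endpoints in different components.
D G (5): skip — D and G already connected.
A G (6): add — endpoints in different components.
B F (6): add — endpoints in different components.
F G (7): add — endpoints in different components.
B D (9): skip — B and D already connected.
C F (9): skip — C and F already connected.
G H (9): add — endpoints in different components.
The 2nd edge added is E G.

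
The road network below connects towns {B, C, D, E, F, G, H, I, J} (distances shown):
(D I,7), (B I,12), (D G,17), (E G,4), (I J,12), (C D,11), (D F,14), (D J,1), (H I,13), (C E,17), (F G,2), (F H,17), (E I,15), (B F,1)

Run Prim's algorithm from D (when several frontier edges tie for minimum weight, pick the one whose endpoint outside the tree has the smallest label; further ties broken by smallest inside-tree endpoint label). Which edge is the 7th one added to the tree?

E-G

Grow the tree from D using Prim:
Step 1: cheapest edge leaving the tree is D J (1); add J.
Step 2: cheapest edge leaving the tree is D I (7); add I.
Step 3: cheapest edge leaving the tree is C D (11); add C.
Step 4: cheapest edge leaving the tree is B I (12); add B.
Step 5: cheapest edge leaving the tree is B F (1); add F.
Step 6: cheapest edge leaving the tree is F G (2); add G.
Step 7: cheapest edge leaving the tree is E G (4); add E.
Step 8: cheapest edge leaving the tree is H I (13); add H.
The 7th edge added is E G.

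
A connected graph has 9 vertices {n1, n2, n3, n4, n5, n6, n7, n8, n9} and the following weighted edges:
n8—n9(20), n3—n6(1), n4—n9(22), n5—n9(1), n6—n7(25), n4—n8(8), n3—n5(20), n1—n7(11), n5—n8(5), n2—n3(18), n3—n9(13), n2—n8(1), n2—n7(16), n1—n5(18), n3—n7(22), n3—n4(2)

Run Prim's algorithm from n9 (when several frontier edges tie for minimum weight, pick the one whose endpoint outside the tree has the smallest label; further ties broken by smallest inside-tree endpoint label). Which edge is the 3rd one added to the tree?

n2-n8

Prim, starting at n9.
Step 1: cheapest edge leaving the tree is n5—n9 (1); add n5.
Step 2: cheapest edge leaving the tree is n5—n8 (5); add n8.
Step 3: cheapest edge leaving the tree is n2—n8 (1); add n2.
Step 4: cheapest edge leaving the tree is n4—n8 (8); add n4.
Step 5: cheapest edge leaving the tree is n3—n4 (2); add n3.
Step 6: cheapest edge leaving the tree is n3—n6 (1); add n6.
Step 7: cheapest edge leaving the tree is n2—n7 (16); add n7.
Step 8: cheapest edge leaving the tree is n1—n7 (11); add n1.
The 3rd edge added is n2—n8.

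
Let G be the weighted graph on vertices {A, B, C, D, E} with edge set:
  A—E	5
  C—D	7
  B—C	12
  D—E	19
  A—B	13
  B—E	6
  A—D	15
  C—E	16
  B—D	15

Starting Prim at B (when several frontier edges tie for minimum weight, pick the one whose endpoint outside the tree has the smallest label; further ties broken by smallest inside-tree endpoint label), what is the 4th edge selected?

Prim's algorithm from B:
Step 1: cheapest edge leaving the tree is B—E (6); add E.
Step 2: cheapest edge leaving the tree is A—E (5); add A.
Step 3: cheapest edge leaving the tree is B—C (12); add C.
Step 4: cheapest edge leaving the tree is C—D (7); add D.
The 4th edge added is C—D.

C-D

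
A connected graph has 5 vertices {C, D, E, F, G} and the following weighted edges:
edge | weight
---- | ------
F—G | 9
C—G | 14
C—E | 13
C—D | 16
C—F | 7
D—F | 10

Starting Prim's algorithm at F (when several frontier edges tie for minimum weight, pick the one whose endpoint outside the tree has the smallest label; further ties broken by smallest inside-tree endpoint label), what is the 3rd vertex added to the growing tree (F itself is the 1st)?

Grow the tree from F using Prim:
Step 1: frontier [C—F 7, F—G 9, D—F 10] → take C—F (7); add C.
Step 2: frontier [C—E 13, C—G 14, C—D 16, F—G 9, D—F 10] → take F—G (9); add G.
Step 3: frontier [C—E 13, C—D 16, D—F 10] → take D—F (10); add D.
Step 4: frontier [C—E 13] → take C—E (13); add E.
Vertex order: F, C, G, D, E. The 3rd vertex is G.

G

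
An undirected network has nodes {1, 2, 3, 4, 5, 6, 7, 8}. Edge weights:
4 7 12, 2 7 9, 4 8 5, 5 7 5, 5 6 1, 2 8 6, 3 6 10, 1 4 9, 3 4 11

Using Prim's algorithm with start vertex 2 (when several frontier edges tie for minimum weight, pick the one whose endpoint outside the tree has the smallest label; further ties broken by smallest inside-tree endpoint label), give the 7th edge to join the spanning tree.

3-6

Prim's algorithm from 2:
Step 1: cheapest edge leaving the tree is 2 8 (6); add 8.
Step 2: cheapest edge leaving the tree is 4 8 (5); add 4.
Step 3: cheapest edge leaving the tree is 1 4 (9); add 1.
Step 4: cheapest edge leaving the tree is 2 7 (9); add 7.
Step 5: cheapest edge leaving the tree is 5 7 (5); add 5.
Step 6: cheapest edge leaving the tree is 5 6 (1); add 6.
Step 7: cheapest edge leaving the tree is 3 6 (10); add 3.
The 7th edge added is 3 6.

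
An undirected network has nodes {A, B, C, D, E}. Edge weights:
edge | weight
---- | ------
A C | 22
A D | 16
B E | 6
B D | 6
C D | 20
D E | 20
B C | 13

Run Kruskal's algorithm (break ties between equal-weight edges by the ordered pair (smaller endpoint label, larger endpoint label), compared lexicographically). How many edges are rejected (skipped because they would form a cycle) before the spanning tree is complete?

Kruskal's algorithm — process edges by increasing weight (ties by edge label):
B D (6): add — endpoints in different components.
B E (6): add — endpoints in different components.
B C (13): add — endpoints in different components.
A D (16): add — endpoints in different components.
Edges rejected before the tree was complete: 0.

0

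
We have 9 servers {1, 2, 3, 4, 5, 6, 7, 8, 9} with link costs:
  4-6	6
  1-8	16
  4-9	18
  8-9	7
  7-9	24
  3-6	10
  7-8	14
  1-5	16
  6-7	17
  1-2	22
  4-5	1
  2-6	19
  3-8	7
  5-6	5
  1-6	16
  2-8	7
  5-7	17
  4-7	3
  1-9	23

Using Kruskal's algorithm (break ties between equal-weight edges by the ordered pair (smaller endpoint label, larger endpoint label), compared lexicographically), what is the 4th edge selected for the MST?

Kruskal: consider edges lightest-first.
4-5 (1): add — endpoints in different components.
4-7 (3): add — endpoints in different components.
5-6 (5): add — endpoints in different components.
4-6 (6): skip — 4 and 6 already connected.
2-8 (7): add — endpoints in different components.
3-8 (7): add — endpoints in different components.
8-9 (7): add — endpoints in different components.
3-6 (10): add — endpoints in different components.
7-8 (14): skip — 7 and 8 already connected.
1-5 (16): add — endpoints in different components.
The 4th edge added is 2-8.

2-8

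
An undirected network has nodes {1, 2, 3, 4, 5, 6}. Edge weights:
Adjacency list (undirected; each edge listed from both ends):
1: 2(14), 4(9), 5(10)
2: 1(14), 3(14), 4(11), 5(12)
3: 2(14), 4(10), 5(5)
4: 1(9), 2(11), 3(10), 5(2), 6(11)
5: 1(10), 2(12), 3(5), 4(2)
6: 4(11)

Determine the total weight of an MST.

38

Grow the tree from 3 using Prim:
Step 1: frontier [3-5 5, 3-4 10, 2-3 14] → take 3-5 (5); add 5.
Step 2: frontier [3-4 10, 2-3 14, 4-5 2, 1-5 10, 2-5 12] → take 4-5 (2); add 4.
Step 3: frontier [2-3 14, 1-4 9, 2-4 11, 4-6 11, 1-5 10, 2-5 12] → take 1-4 (9); add 1.
Step 4: frontier [1-2 14, 2-3 14, 2-4 11, 4-6 11, 2-5 12] → take 2-4 (11); add 2.
Step 5: frontier [4-6 11] → take 4-6 (11); add 6.
MST edges: 3-5, 4-5, 1-4, 2-4, 4-6; total weight 5+2+9+11+11 = 38.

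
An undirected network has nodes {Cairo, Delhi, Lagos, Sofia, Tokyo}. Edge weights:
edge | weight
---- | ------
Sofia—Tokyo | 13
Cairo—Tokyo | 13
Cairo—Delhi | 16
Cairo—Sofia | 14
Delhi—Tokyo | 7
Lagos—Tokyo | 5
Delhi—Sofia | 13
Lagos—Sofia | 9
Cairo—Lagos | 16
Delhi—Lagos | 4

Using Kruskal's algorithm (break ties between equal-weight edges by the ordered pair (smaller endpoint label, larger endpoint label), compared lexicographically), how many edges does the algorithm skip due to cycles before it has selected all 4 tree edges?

1

Kruskal: consider edges lightest-first.
Delhi—Lagos (4): add — endpoints in different components.
Lagos—Tokyo (5): add — endpoints in different components.
Delhi—Tokyo (7): skip — Delhi and Tokyo already connected.
Lagos—Sofia (9): add — endpoints in different components.
Cairo—Tokyo (13): add — endpoints in different components.
Edges rejected before the tree was complete: 1.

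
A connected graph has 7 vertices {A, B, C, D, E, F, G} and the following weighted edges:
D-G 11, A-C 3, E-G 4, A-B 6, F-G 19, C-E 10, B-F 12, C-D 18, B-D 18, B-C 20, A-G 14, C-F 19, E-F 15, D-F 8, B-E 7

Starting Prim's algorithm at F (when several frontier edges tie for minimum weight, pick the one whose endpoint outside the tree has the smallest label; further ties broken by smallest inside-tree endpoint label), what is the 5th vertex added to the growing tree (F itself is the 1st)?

B

Grow the tree from F using Prim:
Step 1: cheapest edge leaving the tree is D-F (8); add D.
Step 2: cheapest edge leaving the tree is D-G (11); add G.
Step 3: cheapest edge leaving the tree is E-G (4); add E.
Step 4: cheapest edge leaving the tree is B-E (7); add B.
Step 5: cheapest edge leaving the tree is A-B (6); add A.
Step 6: cheapest edge leaving the tree is A-C (3); add C.
Vertex order: F, D, G, E, B, A, C. The 5th vertex is B.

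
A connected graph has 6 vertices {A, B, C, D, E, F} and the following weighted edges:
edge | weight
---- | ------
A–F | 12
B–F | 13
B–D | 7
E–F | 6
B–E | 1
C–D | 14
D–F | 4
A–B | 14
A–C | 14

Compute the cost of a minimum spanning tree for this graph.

Kruskal's algorithm — process edges by increasing weight (ties by edge label):
B–E (1): add. Components now {A} {B,E} {C} {D} {F}
D–F (4): add. Components now {A} {B,E} {C} {D,F}
E–F (6): add. Components now {A} {B,D,E,F} {C}
B–D (7): skip — B and D already connected.
A–F (12): add. Components now {A,B,D,E,F} {C}
B–F (13): skip — B and F already connected.
A–B (14): skip — A and B already connected.
A–C (14): add. Components now {A,B,C,D,E,F}
MST edges: B–E, D–F, E–F, A–F, A–C; total weight 1+4+6+12+14 = 37.

37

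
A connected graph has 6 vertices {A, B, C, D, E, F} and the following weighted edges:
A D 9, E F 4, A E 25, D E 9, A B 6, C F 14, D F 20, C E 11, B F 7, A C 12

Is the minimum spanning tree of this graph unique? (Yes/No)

No

Kruskal: consider edges lightest-first.
E F (4): add. Components now {A} {B} {C} {D} {E,F}
A B (6): add. Components now {A,B} {C} {D} {E,F}
B F (7): add. Components now {A,B,E,F} {C} {D}
A D (9): add. Components now {A,B,D,E,F} {C}
D E (9): skip — D and E already connected.
C E (11): add. Components now {A,B,C,D,E,F}
Non-tree edge D E has weight 9, equal to the heaviest edge on its tree cycle — swapping gives another MST of the same weight. Not unique.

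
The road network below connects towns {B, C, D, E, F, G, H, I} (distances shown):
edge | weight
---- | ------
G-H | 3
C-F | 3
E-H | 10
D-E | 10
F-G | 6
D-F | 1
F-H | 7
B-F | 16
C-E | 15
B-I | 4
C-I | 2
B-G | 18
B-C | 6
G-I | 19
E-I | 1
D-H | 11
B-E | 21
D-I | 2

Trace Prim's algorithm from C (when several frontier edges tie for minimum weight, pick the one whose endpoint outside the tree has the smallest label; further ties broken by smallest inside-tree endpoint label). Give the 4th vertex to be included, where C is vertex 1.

Prim's algorithm from C:
Step 1: cheapest edge leaving the tree is C-I (2); add I.
Step 2: cheapest edge leaving the tree is E-I (1); add E.
Step 3: cheapest edge leaving the tree is D-I (2); add D.
Step 4: cheapest edge leaving the tree is D-F (1); add F.
Step 5: cheapest edge leaving the tree is B-I (4); add B.
Step 6: cheapest edge leaving the tree is F-G (6); add G.
Step 7: cheapest edge leaving the tree is G-H (3); add H.
Vertex order: C, I, E, D, F, B, G, H. The 4th vertex is D.

D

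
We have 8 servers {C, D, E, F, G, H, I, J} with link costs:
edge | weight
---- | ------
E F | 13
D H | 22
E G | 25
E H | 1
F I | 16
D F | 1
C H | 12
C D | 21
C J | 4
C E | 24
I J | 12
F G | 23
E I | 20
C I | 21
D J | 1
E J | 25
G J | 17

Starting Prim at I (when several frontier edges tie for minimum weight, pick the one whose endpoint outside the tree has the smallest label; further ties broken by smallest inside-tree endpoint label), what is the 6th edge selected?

Grow the tree from I using Prim:
Step 1: cheapest edge leaving the tree is I J (12); add J.
Step 2: cheapest edge leaving the tree is D J (1); add D.
Step 3: cheapest edge leaving the tree is D F (1); add F.
Step 4: cheapest edge leaving the tree is C J (4); add C.
Step 5: cheapest edge leaving the tree is C H (12); add H.
Step 6: cheapest edge leaving the tree is E H (1); add E.
Step 7: cheapest edge leaving the tree is G J (17); add G.
The 6th edge added is E H.

E-H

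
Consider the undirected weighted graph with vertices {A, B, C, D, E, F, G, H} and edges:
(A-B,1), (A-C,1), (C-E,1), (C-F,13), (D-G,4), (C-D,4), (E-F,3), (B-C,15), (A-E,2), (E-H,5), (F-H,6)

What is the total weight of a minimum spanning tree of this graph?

Sort edges by weight, then run Kruskal:
A-B (1): add — endpoints in different components.
A-C (1): add — endpoints in different components.
C-E (1): add — endpoints in different components.
A-E (2): skip — A and E already connected.
E-F (3): add — endpoints in different components.
C-D (4): add — endpoints in different components.
D-G (4): add — endpoints in different components.
E-H (5): add — endpoints in different components.
MST edges: A-B, A-C, C-E, E-F, C-D, D-G, E-H; total weight 1+1+1+3+4+4+5 = 19.

19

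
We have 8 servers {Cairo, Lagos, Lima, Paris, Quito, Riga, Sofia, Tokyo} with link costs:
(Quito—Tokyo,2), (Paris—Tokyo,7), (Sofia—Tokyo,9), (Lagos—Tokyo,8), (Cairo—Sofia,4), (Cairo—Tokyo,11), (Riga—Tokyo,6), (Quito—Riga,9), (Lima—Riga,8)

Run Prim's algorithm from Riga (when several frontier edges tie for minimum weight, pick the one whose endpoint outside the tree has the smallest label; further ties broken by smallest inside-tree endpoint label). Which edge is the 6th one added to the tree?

Prim's algorithm from Riga:
Step 1: cheapest edge leaving the tree is Riga—Tokyo (6); add Tokyo.
Step 2: cheapest edge leaving the tree is Quito—Tokyo (2); add Quito.
Step 3: cheapest edge leaving the tree is Paris—Tokyo (7); add Paris.
Step 4: cheapest edge leaving the tree is Lagos—Tokyo (8); add Lagos.
Step 5: cheapest edge leaving the tree is Lima—Riga (8); add Lima.
Step 6: cheapest edge leaving the tree is Sofia—Tokyo (9); add Sofia.
Step 7: cheapest edge leaving the tree is Cairo—Sofia (4); add Cairo.
The 6th edge added is Sofia—Tokyo.

Sofia-Tokyo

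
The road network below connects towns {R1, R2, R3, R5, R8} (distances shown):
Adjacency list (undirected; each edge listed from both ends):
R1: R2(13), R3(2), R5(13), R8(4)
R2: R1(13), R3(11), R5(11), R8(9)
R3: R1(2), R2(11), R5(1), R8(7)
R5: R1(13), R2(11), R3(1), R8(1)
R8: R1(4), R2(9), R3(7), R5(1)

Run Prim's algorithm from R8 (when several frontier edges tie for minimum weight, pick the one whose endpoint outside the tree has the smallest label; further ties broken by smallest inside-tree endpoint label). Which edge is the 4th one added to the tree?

Prim, starting at R8.
Step 1: frontier [R5-R8 1, R1-R8 4, R3-R8 7, R2-R8 9] → take R5-R8 (1); add R5.
Step 2: frontier [R3-R5 1, R2-R5 11, R1-R5 13, R1-R8 4, R3-R8 7, R2-R8 9] → take R3-R5 (1); add R3.
Step 3: frontier [R1-R3 2, R2-R3 11, R2-R5 11, R1-R5 13, R1-R8 4, R2-R8 9] → take R1-R3 (2); add R1.
Step 4: frontier [R1-R2 13, R2-R3 11, R2-R5 11, R2-R8 9] → take R2-R8 (9); add R2.
The 4th edge added is R2-R8.

R2-R8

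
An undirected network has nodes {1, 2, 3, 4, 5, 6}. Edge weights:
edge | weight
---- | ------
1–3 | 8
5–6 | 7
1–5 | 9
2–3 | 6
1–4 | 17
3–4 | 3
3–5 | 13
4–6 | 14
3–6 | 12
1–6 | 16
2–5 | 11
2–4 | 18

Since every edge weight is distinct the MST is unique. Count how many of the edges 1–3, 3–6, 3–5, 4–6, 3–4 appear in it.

2

Kruskal: consider edges lightest-first.
3–4 (3): add — endpoints in different components.
2–3 (6): add — endpoints in different components.
5–6 (7): add — endpoints in different components.
1–3 (8): add — endpoints in different components.
1–5 (9): add — endpoints in different components.
MST edge set: {3–4, 2–3, 5–6, 1–3, 1–5}.
Of the listed edges, {1–3, 3–4} are in the MST → 2.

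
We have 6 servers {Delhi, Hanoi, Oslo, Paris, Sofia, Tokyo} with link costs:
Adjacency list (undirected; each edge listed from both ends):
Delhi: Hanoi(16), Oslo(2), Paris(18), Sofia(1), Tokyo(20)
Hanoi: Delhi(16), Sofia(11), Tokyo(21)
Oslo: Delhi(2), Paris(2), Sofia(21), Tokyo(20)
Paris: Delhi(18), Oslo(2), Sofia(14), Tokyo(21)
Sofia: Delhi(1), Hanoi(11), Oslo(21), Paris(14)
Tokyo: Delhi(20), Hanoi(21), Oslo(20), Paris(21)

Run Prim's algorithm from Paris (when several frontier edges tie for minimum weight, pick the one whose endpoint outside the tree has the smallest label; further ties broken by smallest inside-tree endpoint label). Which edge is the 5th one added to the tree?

Delhi-Tokyo

Grow the tree from Paris using Prim:
Step 1: cheapest edge leaving the tree is Oslo-Paris (2); add Oslo.
Step 2: cheapest edge leaving the tree is Delhi-Oslo (2); add Delhi.
Step 3: cheapest edge leaving the tree is Delhi-Sofia (1); add Sofia.
Step 4: cheapest edge leaving the tree is Hanoi-Sofia (11); add Hanoi.
Step 5: cheapest edge leaving the tree is Delhi-Tokyo (20); add Tokyo.
The 5th edge added is Delhi-Tokyo.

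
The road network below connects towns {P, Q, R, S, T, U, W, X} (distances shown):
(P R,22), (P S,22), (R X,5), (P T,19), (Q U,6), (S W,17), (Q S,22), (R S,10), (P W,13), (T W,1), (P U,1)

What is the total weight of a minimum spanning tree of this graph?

53

Prim's algorithm from X:
Step 1: cheapest edge leaving the tree is R X (5); add R.
Step 2: cheapest edge leaving the tree is R S (10); add S.
Step 3: cheapest edge leaving the tree is S W (17); add W.
Step 4: cheapest edge leaving the tree is T W (1); add T.
Step 5: cheapest edge leaving the tree is P W (13); add P.
Step 6: cheapest edge leaving the tree is P U (1); add U.
Step 7: cheapest edge leaving the tree is Q U (6); add Q.
MST edges: R X, R S, S W, T W, P W, P U, Q U; total weight 5+10+17+1+13+1+6 = 53.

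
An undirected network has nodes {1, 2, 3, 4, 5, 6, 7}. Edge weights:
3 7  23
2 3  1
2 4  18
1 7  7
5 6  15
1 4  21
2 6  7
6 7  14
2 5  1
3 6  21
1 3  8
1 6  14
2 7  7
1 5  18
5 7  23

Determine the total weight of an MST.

Kruskal: consider edges lightest-first.
2 3 (1): add — endpoints in different components.
2 5 (1): add — endpoints in different components.
1 7 (7): add — endpoints in different components.
2 6 (7): add — endpoints in different components.
2 7 (7): add — endpoints in different components.
1 3 (8): skip — 1 and 3 already connected.
1 6 (14): skip — 1 and 6 already connected.
6 7 (14): skip — 6 and 7 already connected.
5 6 (15): skip — 5 and 6 already connected.
1 5 (18): skip — 1 and 5 already connected.
2 4 (18): add — endpoints in different components.
MST edges: 2 3, 2 5, 1 7, 2 6, 2 7, 2 4; total weight 1+1+7+7+7+18 = 41.

41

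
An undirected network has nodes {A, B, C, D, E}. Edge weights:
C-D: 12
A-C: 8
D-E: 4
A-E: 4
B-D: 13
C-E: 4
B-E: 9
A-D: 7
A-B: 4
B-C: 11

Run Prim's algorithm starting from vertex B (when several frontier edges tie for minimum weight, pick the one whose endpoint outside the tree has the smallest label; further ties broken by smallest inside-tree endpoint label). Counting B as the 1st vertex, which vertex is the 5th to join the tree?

D

Grow the tree from B using Prim:
Step 1: cheapest edge leaving the tree is A-B (4); add A.
Step 2: cheapest edge leaving the tree is A-E (4); add E.
Step 3: cheapest edge leaving the tree is C-E (4); add C.
Step 4: cheapest edge leaving the tree is D-E (4); add D.
Vertex order: B, A, E, C, D. The 5th vertex is D.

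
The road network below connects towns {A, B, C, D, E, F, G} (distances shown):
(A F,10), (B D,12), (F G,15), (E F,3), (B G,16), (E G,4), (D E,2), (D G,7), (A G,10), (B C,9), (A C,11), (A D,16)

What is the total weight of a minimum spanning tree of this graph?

Sort edges by weight, then run Kruskal:
D E (2): add — endpoints in different components.
E F (3): add — endpoints in different components.
E G (4): add — endpoints in different components.
D G (7): skip — D and G already connected.
B C (9): add — endpoints in different components.
A F (10): add — endpoints in different components.
A G (10): skip — A and G already connected.
A C (11): add — endpoints in different components.
MST edges: D E, E F, E G, B C, A F, A C; total weight 2+3+4+9+10+11 = 39.

39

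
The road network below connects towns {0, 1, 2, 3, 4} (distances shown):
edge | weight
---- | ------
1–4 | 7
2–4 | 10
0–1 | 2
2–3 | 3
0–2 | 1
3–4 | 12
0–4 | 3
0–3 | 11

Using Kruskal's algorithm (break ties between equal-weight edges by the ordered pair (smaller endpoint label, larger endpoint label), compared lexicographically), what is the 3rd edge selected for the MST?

0-4

Kruskal: consider edges lightest-first.
0–2 (1): add. Components now {0,2} {1} {3} {4}
0–1 (2): add. Components now {0,1,2} {3} {4}
0–4 (3): add. Components now {0,1,2,4} {3}
2–3 (3): add. Components now {0,1,2,3,4}
The 3rd edge added is 0–4.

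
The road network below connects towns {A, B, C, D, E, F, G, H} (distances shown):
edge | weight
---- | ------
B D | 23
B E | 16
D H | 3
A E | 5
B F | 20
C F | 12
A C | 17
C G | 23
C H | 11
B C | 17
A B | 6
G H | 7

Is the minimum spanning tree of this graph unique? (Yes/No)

No

Sort edges by weight, then run Kruskal:
D H (3): add — endpoints in different components.
A E (5): add — endpoints in different components.
A B (6): add — endpoints in different components.
G H (7): add — endpoints in different components.
C H (11): add — endpoints in different components.
C F (12): add — endpoints in different components.
B E (16): skip — B and E already connected.
A C (17): add — endpoints in different components.
Non-tree edge B C has weight 17, equal to the heaviest edge on its tree cycle — swapping gives another MST of the same weight. Not unique.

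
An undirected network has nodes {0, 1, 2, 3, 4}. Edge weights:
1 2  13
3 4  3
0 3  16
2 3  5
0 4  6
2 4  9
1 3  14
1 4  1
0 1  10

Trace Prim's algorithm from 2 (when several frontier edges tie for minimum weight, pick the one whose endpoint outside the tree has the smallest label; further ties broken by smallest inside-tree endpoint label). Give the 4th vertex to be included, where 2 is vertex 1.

Prim's algorithm from 2:
Step 1: frontier [2 3 5, 2 4 9, 1 2 13] → take 2 3 (5); add 3.
Step 2: frontier [2 4 9, 1 2 13, 3 4 3, 1 3 14, 0 3 16] → take 3 4 (3); add 4.
Step 3: frontier [1 2 13, 1 3 14, 0 3 16, 1 4 1, 0 4 6] → take 1 4 (1); add 1.
Step 4: frontier [0 1 10, 0 3 16, 0 4 6] → take 0 4 (6); add 0.
Vertex order: 2, 3, 4, 1, 0. The 4th vertex is 1.

1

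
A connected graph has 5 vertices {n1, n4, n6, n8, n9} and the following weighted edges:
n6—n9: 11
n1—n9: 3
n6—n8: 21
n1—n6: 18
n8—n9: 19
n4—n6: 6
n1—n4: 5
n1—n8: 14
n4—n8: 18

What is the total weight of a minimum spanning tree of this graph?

Kruskal: consider edges lightest-first.
n1—n9 (3): add — endpoints in different components.
n1—n4 (5): add — endpoints in different components.
n4—n6 (6): add — endpoints in different components.
n6—n9 (11): skip — n9 and n6 already connected.
n1—n8 (14): add — endpoints in different components.
MST edges: n1—n9, n1—n4, n4—n6, n1—n8; total weight 3+5+6+14 = 28.

28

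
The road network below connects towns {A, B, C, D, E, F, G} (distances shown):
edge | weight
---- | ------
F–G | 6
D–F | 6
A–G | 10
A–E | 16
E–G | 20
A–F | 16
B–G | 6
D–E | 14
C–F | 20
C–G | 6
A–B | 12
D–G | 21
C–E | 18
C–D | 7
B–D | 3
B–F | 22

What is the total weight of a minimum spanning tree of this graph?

Grow the tree from G using Prim:
Step 1: cheapest edge leaving the tree is B–G (6); add B.
Step 2: cheapest edge leaving the tree is B–D (3); add D.
Step 3: cheapest edge leaving the tree is C–G (6); add C.
Step 4: cheapest edge leaving the tree is D–F (6); add F.
Step 5: cheapest edge leaving the tree is A–G (10); add A.
Step 6: cheapest edge leaving the tree is D–E (14); add E.
MST edges: B–G, B–D, C–G, D–F, A–G, D–E; total weight 6+3+6+6+10+14 = 45.

45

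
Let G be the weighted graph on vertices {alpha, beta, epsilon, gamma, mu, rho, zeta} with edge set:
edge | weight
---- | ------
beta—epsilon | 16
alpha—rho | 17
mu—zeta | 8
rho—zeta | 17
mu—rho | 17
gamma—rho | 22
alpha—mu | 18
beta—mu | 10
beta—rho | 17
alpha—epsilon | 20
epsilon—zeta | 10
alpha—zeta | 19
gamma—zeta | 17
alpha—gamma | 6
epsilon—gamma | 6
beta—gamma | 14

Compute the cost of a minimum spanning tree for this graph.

Prim's algorithm from mu:
Step 1: cheapest edge leaving the tree is mu—zeta (8); add zeta.
Step 2: cheapest edge leaving the tree is beta—mu (10); add beta.
Step 3: cheapest edge leaving the tree is epsilon—zeta (10); add epsilon.
Step 4: cheapest edge leaving the tree is epsilon—gamma (6); add gamma.
Step 5: cheapest edge leaving the tree is alpha—gamma (6); add alpha.
Step 6: cheapest edge leaving the tree is alpha—rho (17); add rho.
MST edges: mu—zeta, beta—mu, epsilon—zeta, epsilon—gamma, alpha—gamma, alpha—rho; total weight 8+10+10+6+6+17 = 57.

57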